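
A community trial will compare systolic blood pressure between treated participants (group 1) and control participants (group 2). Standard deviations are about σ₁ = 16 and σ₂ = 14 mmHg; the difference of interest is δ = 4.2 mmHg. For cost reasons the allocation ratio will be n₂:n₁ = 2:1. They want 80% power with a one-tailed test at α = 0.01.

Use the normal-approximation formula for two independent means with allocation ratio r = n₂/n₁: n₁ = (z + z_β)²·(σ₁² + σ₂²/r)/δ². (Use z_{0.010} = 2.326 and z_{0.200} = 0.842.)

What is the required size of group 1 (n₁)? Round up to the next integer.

n₁ = (z_α + z_β)² · (σ₁² + σ₂²/r) / δ²
   = (2.326 + 0.842)² · (16² + 14²/2) / 4.2²
   = 10.0362 · (256 + 98) / 17.64
   = 10.0362 · 354 / 17.64
   = 201.41
Round up → n₁ = 202; n₂ = r·n₁ = 2 × 202 = 404.

n₁ = 202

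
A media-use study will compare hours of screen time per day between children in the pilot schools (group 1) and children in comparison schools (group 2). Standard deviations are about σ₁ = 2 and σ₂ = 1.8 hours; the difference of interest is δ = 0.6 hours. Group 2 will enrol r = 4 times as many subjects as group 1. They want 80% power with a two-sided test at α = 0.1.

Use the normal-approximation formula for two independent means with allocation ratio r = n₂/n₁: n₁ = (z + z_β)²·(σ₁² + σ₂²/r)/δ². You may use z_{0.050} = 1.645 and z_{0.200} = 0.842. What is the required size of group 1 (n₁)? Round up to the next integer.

n₁ = (z_{α/2} + z_β)² · (σ₁² + σ₂²/r) / δ²
   = (1.645 + 0.842)² · (2² + 1.8²/4) / 0.6²
   = 6.1852 · (4 + 0.81) / 0.36
   = 6.1852 · 4.81 / 0.36
   = 82.64
Round up → n₁ = 83; n₂ = r·n₁ = 4 × 83 = 332.

n₁ = 83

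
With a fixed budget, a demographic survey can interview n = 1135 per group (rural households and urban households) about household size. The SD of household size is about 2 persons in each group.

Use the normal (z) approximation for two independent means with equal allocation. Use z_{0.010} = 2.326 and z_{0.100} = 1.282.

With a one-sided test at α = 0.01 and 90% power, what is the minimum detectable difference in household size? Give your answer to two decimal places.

Minimum detectable difference ≈ 0.30 persons

δ = (z_α + z_β) · √((σ₁²+σ₂²)/n)
  = (2.326 + 1.282) · √(8/1135)
  = 3.608 · √0.00705
  = 3.608 · 0.0840
  = 0.3029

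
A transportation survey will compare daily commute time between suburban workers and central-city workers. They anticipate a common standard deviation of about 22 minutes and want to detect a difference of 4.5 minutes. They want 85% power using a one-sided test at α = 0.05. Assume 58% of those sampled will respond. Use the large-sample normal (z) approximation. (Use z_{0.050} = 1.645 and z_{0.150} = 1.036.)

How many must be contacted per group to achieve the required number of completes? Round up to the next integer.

n = (z_α + z_β)² · (σ₁² + σ₂²) / δ²
  = (1.645 + 1.036)² · (2·22² = 968) / 4.5²
  = 7.1878 · 968 / 20.25
  = 343.59
Adjust for 58% response: 343.59 / 0.58 = 592.40.
Round up → n = 593 per group.

n = 593 per group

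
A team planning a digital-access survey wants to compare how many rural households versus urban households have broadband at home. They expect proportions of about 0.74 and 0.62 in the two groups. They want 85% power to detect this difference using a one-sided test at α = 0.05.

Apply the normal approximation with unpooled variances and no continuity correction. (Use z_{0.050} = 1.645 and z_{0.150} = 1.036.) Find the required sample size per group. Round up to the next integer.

n = 214 per group

n = (z_α + z_β)² · [p₁(1−p₁) + p₂(1−p₂)] / (p₁ − p₂)²
  = (1.645 + 1.036)² · (0.74·0.26 + 0.62·0.38) / (0.12)²
  = (2.681)² · (0.1924 + 0.2356) / 0.0144
  = 7.1878 · 0.4280 / 0.0144
  = 213.64
Round up → n = 214 per group.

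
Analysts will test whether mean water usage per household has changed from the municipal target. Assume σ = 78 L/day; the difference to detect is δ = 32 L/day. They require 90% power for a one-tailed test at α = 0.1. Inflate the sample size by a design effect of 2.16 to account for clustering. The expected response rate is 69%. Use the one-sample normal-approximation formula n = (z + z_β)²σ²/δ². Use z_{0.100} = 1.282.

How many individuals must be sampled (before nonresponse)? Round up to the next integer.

n = (z_α + z_β)² · σ² / δ²
  = (1.282 + 1.282)² · 78² / 32²
  = 6.5741 · 6084 / 1024
  = 39.06
Design effect: 2.16 × 39.06 = 84.37.
Adjust for 69% response: 84.37 / 0.69 = 122.27.
Round up → n = 123.

n = 123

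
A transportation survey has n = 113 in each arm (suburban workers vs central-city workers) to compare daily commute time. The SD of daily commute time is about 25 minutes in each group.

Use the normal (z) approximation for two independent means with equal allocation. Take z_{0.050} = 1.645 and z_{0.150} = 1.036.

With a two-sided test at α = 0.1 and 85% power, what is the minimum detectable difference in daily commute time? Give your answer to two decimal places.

Minimum detectable difference ≈ 8.92 minutes

δ = (z_{α/2} + z_β) · √((σ₁²+σ₂²)/n)
  = (1.645 + 1.036) · √(1250/113)
  = 2.681 · √11.0619
  = 2.681 · 3.3260
  = 8.9169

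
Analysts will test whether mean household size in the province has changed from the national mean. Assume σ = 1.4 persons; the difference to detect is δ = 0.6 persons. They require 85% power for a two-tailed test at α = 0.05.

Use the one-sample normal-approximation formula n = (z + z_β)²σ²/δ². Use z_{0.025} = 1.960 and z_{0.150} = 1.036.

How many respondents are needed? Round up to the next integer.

n = 49

n = (z_{α/2} + z_β)² · σ² / δ²
  = (1.960 + 1.036)² · 1.4² / 0.6²
  = 8.9760 · 1.96 / 0.36
  = 48.87
Round up → n = 49.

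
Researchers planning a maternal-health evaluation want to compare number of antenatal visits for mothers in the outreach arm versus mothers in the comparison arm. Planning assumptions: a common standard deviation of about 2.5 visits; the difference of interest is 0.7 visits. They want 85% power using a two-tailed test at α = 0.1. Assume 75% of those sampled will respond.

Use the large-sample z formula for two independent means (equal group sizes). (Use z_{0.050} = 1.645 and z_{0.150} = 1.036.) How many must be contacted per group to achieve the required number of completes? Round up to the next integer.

n = (z_{α/2} + z_β)² · (σ₁² + σ₂²) / δ²
  = (1.645 + 1.036)² · (2·2.5² = 12.5) / 0.7²
  = 7.1878 · 12.5 / 0.49
  = 183.36
Adjust for 75% response: 183.36 / 0.75 = 244.48.
Round up → n = 245 per group.

n = 245 per group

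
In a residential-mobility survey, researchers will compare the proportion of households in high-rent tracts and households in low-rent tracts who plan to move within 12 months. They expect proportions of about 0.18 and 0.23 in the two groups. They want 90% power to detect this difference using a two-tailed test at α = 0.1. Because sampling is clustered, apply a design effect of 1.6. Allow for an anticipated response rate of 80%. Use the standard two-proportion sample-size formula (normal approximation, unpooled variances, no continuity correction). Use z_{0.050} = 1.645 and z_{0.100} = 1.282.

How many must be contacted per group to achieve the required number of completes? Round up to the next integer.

n = (z_{α/2} + z_β)² · [p₁(1−p₁) + p₂(1−p₂)] / (p₁ − p₂)²
  = (1.645 + 1.282)² · (0.18·0.82 + 0.23·0.77) / (-0.05)²
  = (2.927)² · (0.1476 + 0.1771) / 0.0025
  = 8.5673 · 0.3247 / 0.0025
  = 1112.72
Design effect: 1.6 × 1112.72 = 1780.36.
Adjust for 80% response: 1780.36 / 0.80 = 2225.45.
Round up → n = 2226 per group.

n = 2226 per group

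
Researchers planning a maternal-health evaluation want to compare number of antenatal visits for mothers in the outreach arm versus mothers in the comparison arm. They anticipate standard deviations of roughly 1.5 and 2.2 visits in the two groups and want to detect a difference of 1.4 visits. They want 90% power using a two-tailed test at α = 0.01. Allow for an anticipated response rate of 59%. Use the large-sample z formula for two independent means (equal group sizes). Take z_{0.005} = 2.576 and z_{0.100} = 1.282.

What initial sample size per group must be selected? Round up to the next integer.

n = 92 per group

n = (z_{α/2} + z_β)² · (σ₁² + σ₂²) / δ²
  = (2.576 + 1.282)² · (1.5² + 2.2² = 7.09) / 1.4²
  = 14.8842 · 7.09 / 1.96
  = 53.84
Adjust for 59% response: 53.84 / 0.59 = 91.26.
Round up → n = 92 per group.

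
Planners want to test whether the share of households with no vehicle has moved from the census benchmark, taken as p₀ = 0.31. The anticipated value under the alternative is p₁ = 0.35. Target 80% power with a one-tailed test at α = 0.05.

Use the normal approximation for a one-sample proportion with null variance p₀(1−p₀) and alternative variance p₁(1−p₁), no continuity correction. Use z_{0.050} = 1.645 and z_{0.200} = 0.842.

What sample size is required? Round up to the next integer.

n = [z_α·√(p₀q₀) + z_β·√(p₁q₁)]² / (p₁ − p₀)²
  = [1.645·√(0.31·0.69) + 0.842·√(0.35·0.65)]² / (0.04)²
  = [1.645·0.4625 + 0.842·0.4770]² / 0.0016
  = [1.1624]² / 0.0016
  = 844.50
Round up → n = 845.

n = 845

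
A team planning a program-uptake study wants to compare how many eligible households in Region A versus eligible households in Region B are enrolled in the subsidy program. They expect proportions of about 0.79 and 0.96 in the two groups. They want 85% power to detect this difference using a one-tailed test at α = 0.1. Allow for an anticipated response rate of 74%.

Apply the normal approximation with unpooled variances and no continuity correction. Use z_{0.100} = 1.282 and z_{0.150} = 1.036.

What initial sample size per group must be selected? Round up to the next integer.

n = 52 per group

n = (z_α + z_β)² · [p₁(1−p₁) + p₂(1−p₂)] / (p₁ − p₂)²
  = (1.282 + 1.036)² · (0.79·0.21 + 0.96·0.04) / (-0.17)²
  = (2.318)² · (0.1659 + 0.0384) / 0.0289
  = 5.3731 · 0.2043 / 0.0289
  = 37.98
Adjust for 74% response: 37.98 / 0.74 = 51.33.
Round up → n = 52 per group.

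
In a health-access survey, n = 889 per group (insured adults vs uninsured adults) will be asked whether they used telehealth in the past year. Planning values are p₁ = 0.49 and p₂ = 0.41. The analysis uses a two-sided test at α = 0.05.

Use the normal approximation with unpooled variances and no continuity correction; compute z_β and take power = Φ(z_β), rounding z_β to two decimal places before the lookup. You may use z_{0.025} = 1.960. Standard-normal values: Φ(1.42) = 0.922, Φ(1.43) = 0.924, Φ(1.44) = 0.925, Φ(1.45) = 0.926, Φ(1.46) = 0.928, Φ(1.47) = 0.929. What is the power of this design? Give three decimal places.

z_β = |p₁−p₂|·√(n/[p₁q₁+p₂q₂]) − z_{α/2}
    = 0.08 · √(889/0.4918) − 1.960
    = 0.08 · 42.5164 − 1.960
    = 3.4013 − 1.960 = 1.4413 → 1.44
Power = Φ(1.44) = 0.925.

Power ≈ 0.925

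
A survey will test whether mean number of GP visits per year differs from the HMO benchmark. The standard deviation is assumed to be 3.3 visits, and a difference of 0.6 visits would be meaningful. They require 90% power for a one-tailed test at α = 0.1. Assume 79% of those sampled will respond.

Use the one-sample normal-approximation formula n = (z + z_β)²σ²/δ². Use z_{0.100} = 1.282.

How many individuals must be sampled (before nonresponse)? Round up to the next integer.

n = (z_α + z_β)² · σ² / δ²
  = (1.282 + 1.282)² · 3.3² / 0.6²
  = 6.5741 · 10.89 / 0.36
  = 198.87
Adjust for 79% response: 198.87 / 0.79 = 251.73.
Round up → n = 252.

n = 252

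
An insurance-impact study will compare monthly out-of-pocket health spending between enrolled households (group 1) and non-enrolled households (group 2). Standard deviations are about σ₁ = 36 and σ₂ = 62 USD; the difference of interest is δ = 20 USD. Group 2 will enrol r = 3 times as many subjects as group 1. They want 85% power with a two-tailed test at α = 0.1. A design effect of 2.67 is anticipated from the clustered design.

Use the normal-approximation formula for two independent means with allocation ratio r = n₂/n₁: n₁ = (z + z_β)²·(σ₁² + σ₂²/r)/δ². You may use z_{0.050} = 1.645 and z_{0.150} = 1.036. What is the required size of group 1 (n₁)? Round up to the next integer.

n₁ = (z_{α/2} + z_β)² · (σ₁² + σ₂²/r) / δ²
   = (1.645 + 1.036)² · (36² + 62²/3) / 20²
   = 7.1878 · (1296 + 1281.3) / 400
   = 7.1878 · 2577.3 / 400
   = 46.31
Design effect: 2.67 × 46.31 = 123.66.
Round up → n₁ = 124; n₂ = r·n₁ = 3 × 124 = 372.

n₁ = 124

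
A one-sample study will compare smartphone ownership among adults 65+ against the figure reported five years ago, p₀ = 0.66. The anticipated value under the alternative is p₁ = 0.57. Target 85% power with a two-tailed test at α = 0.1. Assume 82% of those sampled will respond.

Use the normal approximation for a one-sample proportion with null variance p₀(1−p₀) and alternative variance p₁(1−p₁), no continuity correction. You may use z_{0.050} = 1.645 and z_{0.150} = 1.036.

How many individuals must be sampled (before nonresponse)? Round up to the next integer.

n = [z_{α/2}·√(p₀q₀) + z_β·√(p₁q₁)]² / (p₁ − p₀)²
  = [1.645·√(0.66·0.34) + 1.036·√(0.57·0.43)]² / (-0.09)²
  = [1.645·0.4737 + 1.036·0.4951]² / 0.0081
  = [1.2921]² / 0.0081
  = 206.13
Adjust for 82% response: 206.13 / 0.82 = 251.38.
Round up → n = 252.

n = 252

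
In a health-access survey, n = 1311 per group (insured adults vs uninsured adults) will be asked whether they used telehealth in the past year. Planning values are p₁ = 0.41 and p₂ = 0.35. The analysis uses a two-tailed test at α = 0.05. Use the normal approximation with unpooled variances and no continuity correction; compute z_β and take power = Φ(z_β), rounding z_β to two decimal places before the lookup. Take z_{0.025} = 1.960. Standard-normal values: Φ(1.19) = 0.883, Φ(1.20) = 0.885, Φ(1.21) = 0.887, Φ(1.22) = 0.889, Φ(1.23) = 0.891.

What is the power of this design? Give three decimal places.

Power ≈ 0.887

z_β = |p₁−p₂|·√(n/[p₁q₁+p₂q₂]) − z_{α/2}
    = 0.06 · √(1311/0.4694) − 1.960
    = 0.06 · 52.8482 − 1.960
    = 3.1709 − 1.960 = 1.2109 → 1.21
Power = Φ(1.21) = 0.887.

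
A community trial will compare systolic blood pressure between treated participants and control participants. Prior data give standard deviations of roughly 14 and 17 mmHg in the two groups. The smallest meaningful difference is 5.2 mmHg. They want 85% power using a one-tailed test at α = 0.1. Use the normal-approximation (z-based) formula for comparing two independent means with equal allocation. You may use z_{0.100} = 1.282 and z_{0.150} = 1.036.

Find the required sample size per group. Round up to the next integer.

n = 97 per group

n = (z_α + z_β)² · (σ₁² + σ₂²) / δ²
  = (1.282 + 1.036)² · (14² + 17² = 485) / 5.2²
  = 5.3731 · 485 / 27.04
  = 96.37
Round up → n = 97 per group.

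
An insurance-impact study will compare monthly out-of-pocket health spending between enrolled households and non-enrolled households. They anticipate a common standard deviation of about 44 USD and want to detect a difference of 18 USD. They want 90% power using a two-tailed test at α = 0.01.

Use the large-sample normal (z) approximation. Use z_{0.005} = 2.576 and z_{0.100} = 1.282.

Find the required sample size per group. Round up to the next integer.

n = (z_{α/2} + z_β)² · (σ₁² + σ₂²) / δ²
  = (2.576 + 1.282)² · (2·44² = 3872) / 18²
  = 14.8842 · 3872 / 324
  = 177.87
Round up → n = 178 per group.

n = 178 per group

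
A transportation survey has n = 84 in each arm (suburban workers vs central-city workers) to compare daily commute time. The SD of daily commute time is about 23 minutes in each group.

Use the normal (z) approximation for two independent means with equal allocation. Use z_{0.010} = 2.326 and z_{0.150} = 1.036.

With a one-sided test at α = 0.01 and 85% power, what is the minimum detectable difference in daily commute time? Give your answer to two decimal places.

δ = (z_α + z_β) · √((σ₁²+σ₂²)/n)
  = (2.326 + 1.036) · √(1058/84)
  = 3.362 · √12.5952
  = 3.362 · 3.5490
  = 11.9317

Minimum detectable difference ≈ 11.93 minutes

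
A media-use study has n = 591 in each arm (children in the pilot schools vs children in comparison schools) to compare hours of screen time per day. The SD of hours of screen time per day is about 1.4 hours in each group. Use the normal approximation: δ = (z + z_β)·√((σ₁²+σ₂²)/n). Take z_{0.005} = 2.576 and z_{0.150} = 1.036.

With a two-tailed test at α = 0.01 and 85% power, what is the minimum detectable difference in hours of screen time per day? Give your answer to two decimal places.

Minimum detectable difference ≈ 0.29 hours

δ = (z_{α/2} + z_β) · √((σ₁²+σ₂²)/n)
  = (2.576 + 1.036) · √(3.92/591)
  = 3.612 · √0.00663
  = 3.612 · 0.0814
  = 0.2942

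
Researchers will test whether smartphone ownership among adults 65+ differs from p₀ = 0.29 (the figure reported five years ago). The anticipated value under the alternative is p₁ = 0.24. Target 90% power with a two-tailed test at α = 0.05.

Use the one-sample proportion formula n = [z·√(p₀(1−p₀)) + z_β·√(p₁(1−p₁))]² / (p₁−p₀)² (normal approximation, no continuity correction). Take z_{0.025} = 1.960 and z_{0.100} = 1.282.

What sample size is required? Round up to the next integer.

n = 826

n = [z_{α/2}·√(p₀q₀) + z_β·√(p₁q₁)]² / (p₁ − p₀)²
  = [1.960·√(0.29·0.71) + 1.282·√(0.24·0.76)]² / (-0.05)²
  = [1.960·0.4538 + 1.282·0.4271]² / 0.0025
  = [1.4369]² / 0.0025
  = 825.87
Round up → n = 826.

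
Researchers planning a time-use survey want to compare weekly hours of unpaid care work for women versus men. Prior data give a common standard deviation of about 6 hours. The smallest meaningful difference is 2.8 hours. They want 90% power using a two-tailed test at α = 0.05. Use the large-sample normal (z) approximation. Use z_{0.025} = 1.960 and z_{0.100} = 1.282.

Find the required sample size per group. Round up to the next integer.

n = (z_{α/2} + z_β)² · (σ₁² + σ₂²) / δ²
  = (1.960 + 1.282)² · (2·6² = 72) / 2.8²
  = 10.5106 · 72 / 7.84
  = 96.53
Round up → n = 97 per group.

n = 97 per group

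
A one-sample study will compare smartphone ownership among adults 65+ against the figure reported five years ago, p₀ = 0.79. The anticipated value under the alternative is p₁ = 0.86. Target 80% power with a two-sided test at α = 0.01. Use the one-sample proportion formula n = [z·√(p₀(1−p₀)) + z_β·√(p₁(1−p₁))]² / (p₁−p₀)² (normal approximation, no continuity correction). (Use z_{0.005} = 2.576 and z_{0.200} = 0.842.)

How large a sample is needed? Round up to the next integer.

n = [z_{α/2}·√(p₀q₀) + z_β·√(p₁q₁)]² / (p₁ − p₀)²
  = [2.576·√(0.79·0.21) + 0.842·√(0.86·0.14)]² / (0.07)²
  = [2.576·0.4073 + 0.842·0.3470]² / 0.0049
  = [1.3414]² / 0.0049
  = 367.21
Round up → n = 368.

n = 368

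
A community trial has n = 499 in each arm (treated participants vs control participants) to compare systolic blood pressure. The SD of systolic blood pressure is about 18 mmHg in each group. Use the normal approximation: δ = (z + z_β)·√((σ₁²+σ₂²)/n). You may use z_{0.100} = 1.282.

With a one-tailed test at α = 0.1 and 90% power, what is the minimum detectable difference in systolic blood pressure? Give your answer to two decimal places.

δ = (z_α + z_β) · √((σ₁²+σ₂²)/n)
  = (1.282 + 1.282) · √(648/499)
  = 2.564 · √1.2986
  = 2.564 · 1.1396
  = 2.9218

Minimum detectable difference ≈ 2.92 mmHg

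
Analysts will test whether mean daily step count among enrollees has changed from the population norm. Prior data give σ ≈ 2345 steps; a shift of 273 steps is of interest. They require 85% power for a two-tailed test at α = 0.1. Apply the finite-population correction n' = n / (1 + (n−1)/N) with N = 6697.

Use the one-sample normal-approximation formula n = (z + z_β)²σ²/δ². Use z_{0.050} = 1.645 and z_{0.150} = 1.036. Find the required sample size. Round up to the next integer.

n = 492

n = (z_{α/2} + z_β)² · σ² / δ²
  = (1.645 + 1.036)² · 2345² / 273²
  = 7.1878 · 5499025 / 74529
  = 530.34
Finite-population correction (N = 6697): 530.34 / (1 + (530.34 − 1)/6697) = 491.49.
Round up → n = 492.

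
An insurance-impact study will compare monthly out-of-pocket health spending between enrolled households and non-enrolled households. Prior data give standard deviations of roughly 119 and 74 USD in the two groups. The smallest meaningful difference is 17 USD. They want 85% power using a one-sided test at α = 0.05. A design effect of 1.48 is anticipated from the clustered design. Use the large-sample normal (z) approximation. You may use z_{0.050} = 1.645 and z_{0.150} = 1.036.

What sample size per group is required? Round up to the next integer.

n = 723 per group

n = (z_α + z_β)² · (σ₁² + σ₂²) / δ²
  = (1.645 + 1.036)² · (119² + 74² = 19637) / 17²
  = 7.1878 · 19637 / 289
  = 488.39
Design effect: 1.48 × 488.39 = 722.82.
Round up → n = 723 per group.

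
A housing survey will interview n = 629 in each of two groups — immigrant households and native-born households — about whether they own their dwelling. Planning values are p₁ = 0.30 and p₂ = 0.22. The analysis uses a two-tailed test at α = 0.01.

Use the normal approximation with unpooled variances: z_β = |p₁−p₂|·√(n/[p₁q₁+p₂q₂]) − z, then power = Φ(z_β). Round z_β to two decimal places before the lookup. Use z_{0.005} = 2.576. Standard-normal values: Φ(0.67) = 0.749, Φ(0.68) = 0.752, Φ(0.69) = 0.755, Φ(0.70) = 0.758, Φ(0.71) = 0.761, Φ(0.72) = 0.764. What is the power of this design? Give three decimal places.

z_β = |p₁−p₂|·√(n/[p₁q₁+p₂q₂]) − z_{α/2}
    = 0.08 · √(629/0.3816) − 2.576
    = 0.08 · 40.5995 − 2.576
    = 3.2480 − 2.576 = 0.6720 → 0.67
Power = Φ(0.67) = 0.749.

Power ≈ 0.749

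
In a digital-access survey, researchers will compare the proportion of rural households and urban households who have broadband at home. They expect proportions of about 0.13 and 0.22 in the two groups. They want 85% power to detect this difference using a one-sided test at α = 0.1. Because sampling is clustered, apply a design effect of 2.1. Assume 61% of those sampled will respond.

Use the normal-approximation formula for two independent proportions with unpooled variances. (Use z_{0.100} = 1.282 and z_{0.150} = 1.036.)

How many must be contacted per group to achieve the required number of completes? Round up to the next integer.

n = (z_α + z_β)² · [p₁(1−p₁) + p₂(1−p₂)] / (p₁ − p₂)²
  = (1.282 + 1.036)² · (0.13·0.87 + 0.22·0.78) / (-0.09)²
  = (2.318)² · (0.1131 + 0.1716) / 0.0081
  = 5.3731 · 0.2847 / 0.0081
  = 188.86
Design effect: 2.1 × 188.86 = 396.60.
Adjust for 61% response: 396.60 / 0.61 = 650.16.
Round up → n = 651 per group.

n = 651 per group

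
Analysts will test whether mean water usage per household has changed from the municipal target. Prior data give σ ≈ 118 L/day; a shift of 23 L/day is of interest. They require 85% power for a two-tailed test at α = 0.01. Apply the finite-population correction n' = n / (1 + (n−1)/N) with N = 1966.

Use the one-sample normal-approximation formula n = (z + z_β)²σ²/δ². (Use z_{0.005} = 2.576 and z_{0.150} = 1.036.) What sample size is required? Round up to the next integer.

n = 293

n = (z_{α/2} + z_β)² · σ² / δ²
  = (2.576 + 1.036)² · 118² / 23²
  = 13.0465 · 13924 / 529
  = 343.40
Finite-population correction (N = 1966): 343.40 / (1 + (343.40 − 1)/1966) = 292.47.
Round up → n = 293.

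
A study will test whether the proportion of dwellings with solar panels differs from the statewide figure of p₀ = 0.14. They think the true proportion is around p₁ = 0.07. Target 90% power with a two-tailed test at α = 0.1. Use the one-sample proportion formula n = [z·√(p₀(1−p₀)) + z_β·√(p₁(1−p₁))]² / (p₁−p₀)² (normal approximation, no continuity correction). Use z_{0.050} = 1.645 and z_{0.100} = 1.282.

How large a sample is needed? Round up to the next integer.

n = [z_{α/2}·√(p₀q₀) + z_β·√(p₁q₁)]² / (p₁ − p₀)²
  = [1.645·√(0.14·0.86) + 1.282·√(0.07·0.93)]² / (-0.07)²
  = [1.645·0.3470 + 1.282·0.2551]² / 0.0049
  = [0.8979]² / 0.0049
  = 164.53
Round up → n = 165.

n = 165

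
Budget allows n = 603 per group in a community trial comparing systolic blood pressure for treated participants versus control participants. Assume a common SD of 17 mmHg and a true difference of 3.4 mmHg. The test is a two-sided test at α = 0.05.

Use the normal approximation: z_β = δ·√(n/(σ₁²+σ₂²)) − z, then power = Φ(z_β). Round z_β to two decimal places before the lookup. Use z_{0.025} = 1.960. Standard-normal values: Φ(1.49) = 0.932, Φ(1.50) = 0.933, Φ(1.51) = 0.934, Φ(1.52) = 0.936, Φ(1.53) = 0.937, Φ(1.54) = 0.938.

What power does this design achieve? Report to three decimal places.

Power ≈ 0.934

z_β = δ·√(n/(σ₁²+σ₂²)) − z_{α/2}
    = 3.4 · √(603/578) − 1.960
    = 3.4 · 1.02140 − 1.960
    = 3.4728 − 1.960 = 1.5128 → 1.51
Power = Φ(1.51) = 0.934.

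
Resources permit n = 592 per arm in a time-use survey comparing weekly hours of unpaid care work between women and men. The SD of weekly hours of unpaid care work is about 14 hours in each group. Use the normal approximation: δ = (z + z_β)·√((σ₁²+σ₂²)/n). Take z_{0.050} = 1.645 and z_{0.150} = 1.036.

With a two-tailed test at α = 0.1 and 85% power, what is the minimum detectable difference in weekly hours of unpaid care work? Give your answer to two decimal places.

Minimum detectable difference ≈ 2.18 hours

δ = (z_{α/2} + z_β) · √((σ₁²+σ₂²)/n)
  = (1.645 + 1.036) · √(392/592)
  = 2.681 · √0.66216
  = 2.681 · 0.8137
  = 2.1816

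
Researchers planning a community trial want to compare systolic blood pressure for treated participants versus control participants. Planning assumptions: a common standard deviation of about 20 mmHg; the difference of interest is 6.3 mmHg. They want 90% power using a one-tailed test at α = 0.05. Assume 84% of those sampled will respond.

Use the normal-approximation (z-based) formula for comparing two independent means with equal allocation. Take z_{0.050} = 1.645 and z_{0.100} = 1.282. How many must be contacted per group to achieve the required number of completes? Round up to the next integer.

n = (z_α + z_β)² · (σ₁² + σ₂²) / δ²
  = (1.645 + 1.282)² · (2·20² = 800) / 6.3²
  = 8.5673 · 800 / 39.69
  = 172.68
Adjust for 84% response: 172.68 / 0.84 = 205.58.
Round up → n = 206 per group.

n = 206 per group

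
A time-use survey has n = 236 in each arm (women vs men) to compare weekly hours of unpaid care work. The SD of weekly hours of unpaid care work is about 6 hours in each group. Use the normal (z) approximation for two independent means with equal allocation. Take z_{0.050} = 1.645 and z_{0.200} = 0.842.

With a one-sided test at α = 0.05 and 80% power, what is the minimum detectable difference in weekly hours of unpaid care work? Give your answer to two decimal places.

Minimum detectable difference ≈ 1.37 hours

δ = (z_α + z_β) · √((σ₁²+σ₂²)/n)
  = (1.645 + 0.842) · √(72/236)
  = 2.487 · √0.30508
  = 2.487 · 0.5523
  = 1.3737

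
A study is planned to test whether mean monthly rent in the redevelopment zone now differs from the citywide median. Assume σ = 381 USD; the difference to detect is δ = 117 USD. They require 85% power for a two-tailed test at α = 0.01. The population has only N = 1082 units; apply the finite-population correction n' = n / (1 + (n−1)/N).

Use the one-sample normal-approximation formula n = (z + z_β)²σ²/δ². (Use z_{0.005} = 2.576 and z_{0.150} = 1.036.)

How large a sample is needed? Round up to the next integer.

n = 123

n = (z_{α/2} + z_β)² · σ² / δ²
  = (2.576 + 1.036)² · 381² / 117²
  = 13.0465 · 145161 / 13689
  = 138.35
Finite-population correction (N = 1082): 138.35 / (1 + (138.35 − 1)/1082) = 122.76.
Round up → n = 123.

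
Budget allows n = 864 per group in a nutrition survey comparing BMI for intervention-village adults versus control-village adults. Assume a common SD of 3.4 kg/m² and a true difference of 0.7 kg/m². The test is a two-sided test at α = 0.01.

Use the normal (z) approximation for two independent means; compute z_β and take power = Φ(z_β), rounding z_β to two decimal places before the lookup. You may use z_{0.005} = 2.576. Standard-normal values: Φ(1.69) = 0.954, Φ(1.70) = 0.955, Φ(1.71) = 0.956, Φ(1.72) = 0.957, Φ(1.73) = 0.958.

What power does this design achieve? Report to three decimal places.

z_β = δ·√(n/(σ₁²+σ₂²)) − z_{α/2}
    = 0.7 · √(864/23.12) − 2.576
    = 0.7 · 6.11312 − 2.576
    = 4.2792 − 2.576 = 1.7032 → 1.70
Power = Φ(1.70) = 0.955.

Power ≈ 0.955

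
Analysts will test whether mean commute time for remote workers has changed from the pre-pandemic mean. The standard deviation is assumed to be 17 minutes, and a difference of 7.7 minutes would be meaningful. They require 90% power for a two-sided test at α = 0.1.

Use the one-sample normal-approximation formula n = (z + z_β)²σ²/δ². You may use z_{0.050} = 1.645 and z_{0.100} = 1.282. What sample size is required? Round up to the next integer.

n = 42

n = (z_{α/2} + z_β)² · σ² / δ²
  = (1.645 + 1.282)² · 17² / 7.7²
  = 8.5673 · 289 / 59.29
  = 41.76
Round up → n = 42.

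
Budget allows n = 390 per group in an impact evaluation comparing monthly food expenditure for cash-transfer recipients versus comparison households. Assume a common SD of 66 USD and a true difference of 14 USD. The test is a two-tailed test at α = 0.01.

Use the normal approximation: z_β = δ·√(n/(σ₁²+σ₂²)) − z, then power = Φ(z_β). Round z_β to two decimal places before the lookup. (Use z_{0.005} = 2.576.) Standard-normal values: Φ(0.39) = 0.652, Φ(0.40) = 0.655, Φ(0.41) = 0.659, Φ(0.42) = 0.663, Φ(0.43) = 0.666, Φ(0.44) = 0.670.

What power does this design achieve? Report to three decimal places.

z_β = δ·√(n/(σ₁²+σ₂²)) − z_{α/2}
    = 14 · √(390/8712) − 2.576
    = 14 · 0.21158 − 2.576
    = 2.9621 − 2.576 = 0.3861 → 0.39
Power = Φ(0.39) = 0.652.

Power ≈ 0.652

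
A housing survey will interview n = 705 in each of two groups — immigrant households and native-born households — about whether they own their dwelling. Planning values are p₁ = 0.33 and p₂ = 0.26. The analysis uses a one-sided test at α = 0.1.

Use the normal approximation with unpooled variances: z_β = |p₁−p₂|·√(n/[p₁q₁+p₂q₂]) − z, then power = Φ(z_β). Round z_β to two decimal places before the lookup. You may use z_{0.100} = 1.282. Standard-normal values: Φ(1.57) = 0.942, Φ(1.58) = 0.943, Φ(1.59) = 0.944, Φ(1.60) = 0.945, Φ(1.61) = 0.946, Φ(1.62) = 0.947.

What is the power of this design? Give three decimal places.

z_β = |p₁−p₂|·√(n/[p₁q₁+p₂q₂]) − z_α
    = 0.07 · √(705/0.4135) − 1.282
    = 0.07 · 41.2911 − 1.282
    = 2.8904 − 1.282 = 1.6084 → 1.61
Power = Φ(1.61) = 0.946.

Power ≈ 0.946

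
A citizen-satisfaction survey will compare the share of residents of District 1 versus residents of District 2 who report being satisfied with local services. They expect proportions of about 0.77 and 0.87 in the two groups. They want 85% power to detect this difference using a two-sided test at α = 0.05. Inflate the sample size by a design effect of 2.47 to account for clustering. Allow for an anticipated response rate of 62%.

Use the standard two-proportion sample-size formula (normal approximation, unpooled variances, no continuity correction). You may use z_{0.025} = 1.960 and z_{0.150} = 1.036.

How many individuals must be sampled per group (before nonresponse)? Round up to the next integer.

n = (z_{α/2} + z_β)² · [p₁(1−p₁) + p₂(1−p₂)] / (p₁ − p₂)²
  = (1.960 + 1.036)² · (0.77·0.23 + 0.87·0.13) / (-0.10)²
  = (2.996)² · (0.1771 + 0.1131) / 0.0100
  = 8.9760 · 0.2902 / 0.0100
  = 260.48
Design effect: 2.47 × 260.48 = 643.40.
Adjust for 62% response: 643.40 / 0.62 = 1037.73.
Round up → n = 1038 per group.

n = 1038 per group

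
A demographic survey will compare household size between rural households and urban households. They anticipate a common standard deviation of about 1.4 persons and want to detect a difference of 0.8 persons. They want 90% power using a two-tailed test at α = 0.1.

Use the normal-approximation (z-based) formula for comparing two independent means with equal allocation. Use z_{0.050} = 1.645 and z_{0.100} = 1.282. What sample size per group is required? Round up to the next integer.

n = 53 per group

n = (z_{α/2} + z_β)² · (σ₁² + σ₂²) / δ²
  = (1.645 + 1.282)² · (2·1.4² = 3.92) / 0.8²
  = 8.5673 · 3.92 / 0.64
  = 52.47
Round up → n = 53 per group.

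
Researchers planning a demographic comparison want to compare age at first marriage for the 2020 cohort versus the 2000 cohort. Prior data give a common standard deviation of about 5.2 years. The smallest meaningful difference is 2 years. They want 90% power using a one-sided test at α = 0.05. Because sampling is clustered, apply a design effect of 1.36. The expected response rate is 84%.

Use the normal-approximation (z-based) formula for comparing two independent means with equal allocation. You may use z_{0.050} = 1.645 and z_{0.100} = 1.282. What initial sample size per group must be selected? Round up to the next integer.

n = 188 per group

n = (z_α + z_β)² · (σ₁² + σ₂²) / δ²
  = (1.645 + 1.282)² · (2·5.2² = 54.08) / 2²
  = 8.5673 · 54.08 / 4
  = 115.83
Design effect: 1.36 × 115.83 = 157.53.
Adjust for 84% response: 157.53 / 0.84 = 187.53.
Round up → n = 188 per group.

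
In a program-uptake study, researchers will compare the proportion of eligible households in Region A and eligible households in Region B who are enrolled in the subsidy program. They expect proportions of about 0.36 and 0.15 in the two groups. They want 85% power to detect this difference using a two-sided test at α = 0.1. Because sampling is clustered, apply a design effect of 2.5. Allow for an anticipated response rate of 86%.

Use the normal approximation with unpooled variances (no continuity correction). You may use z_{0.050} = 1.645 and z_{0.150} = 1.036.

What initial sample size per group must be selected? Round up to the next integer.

n = (z_{α/2} + z_β)² · [p₁(1−p₁) + p₂(1−p₂)] / (p₁ − p₂)²
  = (1.645 + 1.036)² · (0.36·0.64 + 0.15·0.85) / (0.21)²
  = (2.681)² · (0.2304 + 0.1275) / 0.0441
  = 7.1878 · 0.3579 / 0.0441
  = 58.33
Design effect: 2.5 × 58.33 = 145.83.
Adjust for 86% response: 145.83 / 0.86 = 169.57.
Round up → n = 170 per group.

n = 170 per group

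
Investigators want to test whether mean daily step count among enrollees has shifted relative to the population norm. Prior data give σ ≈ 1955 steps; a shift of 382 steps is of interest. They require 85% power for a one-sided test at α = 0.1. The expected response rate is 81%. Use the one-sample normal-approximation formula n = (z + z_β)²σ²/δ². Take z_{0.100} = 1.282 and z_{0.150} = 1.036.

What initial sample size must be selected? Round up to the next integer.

n = 174

n = (z_α + z_β)² · σ² / δ²
  = (1.282 + 1.036)² · 1955² / 382²
  = 5.3731 · 3822025 / 145924
  = 140.73
Adjust for 81% response: 140.73 / 0.81 = 173.74.
Round up → n = 174.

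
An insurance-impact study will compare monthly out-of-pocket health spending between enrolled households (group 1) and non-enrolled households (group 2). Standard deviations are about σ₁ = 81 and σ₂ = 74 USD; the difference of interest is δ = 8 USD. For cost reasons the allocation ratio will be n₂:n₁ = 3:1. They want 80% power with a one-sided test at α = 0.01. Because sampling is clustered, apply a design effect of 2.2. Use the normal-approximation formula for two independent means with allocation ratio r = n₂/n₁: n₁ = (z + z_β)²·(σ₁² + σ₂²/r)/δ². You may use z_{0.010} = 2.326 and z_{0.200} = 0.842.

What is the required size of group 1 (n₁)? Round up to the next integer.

n₁ = (z_α + z_β)² · (σ₁² + σ₂²/r) / δ²
   = (2.326 + 0.842)² · (81² + 74²/3) / 8²
   = 10.0362 · (6561 + 1825.3) / 64
   = 10.0362 · 8386.3 / 64
   = 1315.11
Design effect: 2.2 × 1315.11 = 2893.24.
Round up → n₁ = 2894; n₂ = r·n₁ = 3 × 2894 = 8682.

n₁ = 2894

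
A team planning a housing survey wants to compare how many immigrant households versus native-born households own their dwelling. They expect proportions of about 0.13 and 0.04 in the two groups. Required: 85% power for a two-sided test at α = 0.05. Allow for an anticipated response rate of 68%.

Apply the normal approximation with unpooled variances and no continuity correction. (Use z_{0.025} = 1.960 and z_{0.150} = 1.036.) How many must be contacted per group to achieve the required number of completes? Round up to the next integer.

n = 247 per group

n = (z_{α/2} + z_β)² · [p₁(1−p₁) + p₂(1−p₂)] / (p₁ − p₂)²
  = (1.960 + 1.036)² · (0.13·0.87 + 0.04·0.96) / (0.09)²
  = (2.996)² · (0.1131 + 0.0384) / 0.0081
  = 8.9760 · 0.1515 / 0.0081
  = 167.88
Adjust for 68% response: 167.88 / 0.68 = 246.89.
Round up → n = 247 per group.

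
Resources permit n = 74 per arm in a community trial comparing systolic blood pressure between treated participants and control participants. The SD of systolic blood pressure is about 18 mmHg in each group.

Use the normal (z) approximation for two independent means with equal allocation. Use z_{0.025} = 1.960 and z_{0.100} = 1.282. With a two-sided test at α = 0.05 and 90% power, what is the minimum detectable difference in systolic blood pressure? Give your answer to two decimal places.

δ = (z_{α/2} + z_β) · √((σ₁²+σ₂²)/n)
  = (1.960 + 1.282) · √(648/74)
  = 3.242 · √8.7568
  = 3.242 · 2.9592
  = 9.5937

Minimum detectable difference ≈ 9.59 mmHg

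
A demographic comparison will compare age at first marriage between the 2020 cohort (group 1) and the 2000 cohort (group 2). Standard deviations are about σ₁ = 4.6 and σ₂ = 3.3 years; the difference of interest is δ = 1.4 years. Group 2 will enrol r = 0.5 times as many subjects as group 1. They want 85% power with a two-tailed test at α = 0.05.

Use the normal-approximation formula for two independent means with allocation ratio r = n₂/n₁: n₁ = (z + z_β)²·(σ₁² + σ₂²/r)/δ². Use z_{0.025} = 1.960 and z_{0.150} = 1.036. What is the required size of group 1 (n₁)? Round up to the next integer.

n₁ = (z_{α/2} + z_β)² · (σ₁² + σ₂²/r) / δ²
   = (1.960 + 1.036)² · (4.6² + 3.3²/0.5) / 1.4²
   = 8.9760 · (21.16 + 21.78) / 1.96
   = 8.9760 · 42.94 / 1.96
   = 196.65
Round up → n₁ = 197; n₂ = r·n₁ = 0.5 × 197 = 99.

n₁ = 197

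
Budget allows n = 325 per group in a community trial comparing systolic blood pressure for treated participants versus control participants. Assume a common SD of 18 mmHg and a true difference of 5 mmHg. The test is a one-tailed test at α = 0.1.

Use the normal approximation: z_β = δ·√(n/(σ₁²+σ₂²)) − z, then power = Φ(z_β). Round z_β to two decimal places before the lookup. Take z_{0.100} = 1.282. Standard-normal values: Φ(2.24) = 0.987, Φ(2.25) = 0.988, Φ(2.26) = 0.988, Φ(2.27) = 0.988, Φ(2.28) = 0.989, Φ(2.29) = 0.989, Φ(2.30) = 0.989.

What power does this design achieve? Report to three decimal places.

Power ≈ 0.988

z_β = δ·√(n/(σ₁²+σ₂²)) − z_α
    = 5 · √(325/648) − 1.282
    = 5 · 0.70820 − 1.282
    = 3.5410 − 1.282 = 2.2590 → 2.26
Power = Φ(2.26) = 0.988.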